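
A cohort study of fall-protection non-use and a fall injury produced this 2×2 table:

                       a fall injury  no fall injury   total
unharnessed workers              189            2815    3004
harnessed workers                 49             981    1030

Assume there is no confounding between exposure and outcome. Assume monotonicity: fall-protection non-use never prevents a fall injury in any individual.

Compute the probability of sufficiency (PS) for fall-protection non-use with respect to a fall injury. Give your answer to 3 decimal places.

p₁ = P(outcome | exposed) = 189/3004 = 0.062916
p₀ = P(outcome | unexposed) = 49/1030 = 0.047573
Under exogeneity and monotonicity, PS = (p₁ − p₀)/(1 − p₀).
PS = (0.062916 − 0.047573) / 0.95243 ≈ 0.0161

PS ≈ 0.016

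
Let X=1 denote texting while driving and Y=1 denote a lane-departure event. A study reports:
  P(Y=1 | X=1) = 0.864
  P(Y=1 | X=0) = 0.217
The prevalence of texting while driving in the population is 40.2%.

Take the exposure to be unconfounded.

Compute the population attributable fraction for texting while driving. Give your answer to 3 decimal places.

PAF ≈ 0.545

Let p₁ = 0.864, p₀ = 0.217.
Overall risk P(Y=1) = π·p₁ + (1−π)·p₀ = 0.402×0.864 + 0.598×0.217 = 0.47709.
Under exogeneity, PAF = [P(Y=1) − p₀] / P(Y=1).
PAF = (0.47709 − 0.217) / 0.47709 ≈ 0.5452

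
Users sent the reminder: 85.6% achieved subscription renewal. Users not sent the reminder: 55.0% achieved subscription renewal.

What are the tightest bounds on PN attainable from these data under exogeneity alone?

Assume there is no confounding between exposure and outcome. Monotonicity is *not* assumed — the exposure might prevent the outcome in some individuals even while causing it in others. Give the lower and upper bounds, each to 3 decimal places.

p₁ = 0.856, p₀ = 0.55.
Under exogeneity alone the bounds on PN are max{0,(p₁−p₀)/p₁} ≤ PN ≤ min{1,(1−p₀)/p₁}.
  lower = (p₁ − p₀)/p₁ = 0.306 / 0.856 ≈ 0.3575
  upper = min{1, (1 − p₀)/p₁} = 0.45 / 0.856 ≈ 0.5257

0.357 ≤ PN ≤ 0.526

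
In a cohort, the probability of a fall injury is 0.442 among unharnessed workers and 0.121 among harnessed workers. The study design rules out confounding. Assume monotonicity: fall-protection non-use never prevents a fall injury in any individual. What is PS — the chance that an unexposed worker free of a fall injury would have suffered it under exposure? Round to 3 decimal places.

PS ≈ 0.365

Let p₁ = 0.442, p₀ = 0.121.
Under exogeneity and monotonicity, PS = (p₁ − p₀) / (1 − p₀).
PS = (0.442 − 0.121) / (1 − 0.121) = 0.321 / 0.879 ≈ 0.3652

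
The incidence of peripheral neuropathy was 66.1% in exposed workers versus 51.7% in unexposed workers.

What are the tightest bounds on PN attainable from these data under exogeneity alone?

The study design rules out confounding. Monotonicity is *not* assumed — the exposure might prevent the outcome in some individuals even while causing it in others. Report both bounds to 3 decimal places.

p₁ = 0.661, p₀ = 0.517.
Under exogeneity alone the bounds on PN are max{0,(p₁−p₀)/p₁} ≤ PN ≤ min{1,(1−p₀)/p₁}.
  lower = (p₁ − p₀)/p₁ = 0.144 / 0.661 ≈ 0.2179
  upper = min{1, (1 − p₀)/p₁} = 0.483 / 0.661 ≈ 0.7307

0.218 ≤ PN ≤ 0.731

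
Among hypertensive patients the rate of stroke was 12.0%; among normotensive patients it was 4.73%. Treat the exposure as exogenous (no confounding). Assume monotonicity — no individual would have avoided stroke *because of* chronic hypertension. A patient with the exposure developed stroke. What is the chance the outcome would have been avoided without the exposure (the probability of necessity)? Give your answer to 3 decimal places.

PN ≈ 0.606

p₁ = 0.12, p₀ = 0.0473.
Under exogeneity and monotonicity, PN = (p₁ − p₀) / p₁.
PN = (0.12 − 0.0473) / 0.12 = 0.0727 / 0.12 ≈ 0.6058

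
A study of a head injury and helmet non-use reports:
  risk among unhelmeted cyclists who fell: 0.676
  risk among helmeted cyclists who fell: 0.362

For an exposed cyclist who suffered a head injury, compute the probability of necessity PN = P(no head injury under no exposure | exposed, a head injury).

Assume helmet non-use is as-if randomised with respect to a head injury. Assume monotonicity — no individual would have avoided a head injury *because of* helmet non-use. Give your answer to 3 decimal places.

PN ≈ 0.464

Let p₁ = 0.676, p₀ = 0.362.
Under exogeneity and monotonicity, PN = (p₁ − p₀) / p₁.
PN = (0.676 − 0.362) / 0.676 = 0.314 / 0.676 ≈ 0.4645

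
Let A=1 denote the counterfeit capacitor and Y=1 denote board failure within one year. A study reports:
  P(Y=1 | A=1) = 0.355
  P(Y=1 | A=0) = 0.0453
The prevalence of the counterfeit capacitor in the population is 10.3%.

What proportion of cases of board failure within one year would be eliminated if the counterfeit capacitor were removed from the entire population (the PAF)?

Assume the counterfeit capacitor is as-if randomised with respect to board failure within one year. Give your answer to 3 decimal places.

PAF ≈ 0.413

Let p₁ = 0.355, p₀ = 0.0453.
Overall risk P(Y=1) = π·p₁ + (1−π)·p₀ = 0.103×0.355 + 0.897×0.0453 = 0.077199.
Under exogeneity, PAF = [P(Y=1) − p₀] / P(Y=1).
PAF = (0.077199 − 0.0453) / 0.077199 ≈ 0.4132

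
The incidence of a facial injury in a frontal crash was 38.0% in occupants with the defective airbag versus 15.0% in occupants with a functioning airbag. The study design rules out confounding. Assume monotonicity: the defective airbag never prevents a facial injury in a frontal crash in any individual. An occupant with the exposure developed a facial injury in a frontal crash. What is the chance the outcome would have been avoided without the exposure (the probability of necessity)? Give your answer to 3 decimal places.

p₁ = 0.38, p₀ = 0.15.
Under exogeneity and monotonicity, PN = (p₁ − p₀) / p₁.
PN = (0.38 − 0.15) / 0.38 = 0.23 / 0.38 ≈ 0.6053

PN ≈ 0.605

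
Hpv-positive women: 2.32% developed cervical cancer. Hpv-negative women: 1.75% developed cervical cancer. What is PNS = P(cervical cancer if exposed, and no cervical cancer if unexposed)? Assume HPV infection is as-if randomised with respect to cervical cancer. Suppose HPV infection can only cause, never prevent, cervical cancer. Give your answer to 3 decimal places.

PNS ≈ 0.006

p₁ = 0.0232, p₀ = 0.0175.
Under exogeneity and monotonicity, PNS = p₁ − p₀.
PNS = 0.0232 − 0.0175 = 0.0057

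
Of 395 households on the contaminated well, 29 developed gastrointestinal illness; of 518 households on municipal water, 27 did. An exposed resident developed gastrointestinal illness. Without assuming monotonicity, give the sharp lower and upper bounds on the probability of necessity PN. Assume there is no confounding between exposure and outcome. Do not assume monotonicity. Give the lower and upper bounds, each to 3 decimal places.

0.290 ≤ PN ≤ 1.000

p₁ = P(outcome | exposed) = 29/395 = 0.073418
p₀ = P(outcome | unexposed) = 27/518 = 0.052124
Under exogeneity alone the bounds on PN are max{0,(p₁−p₀)/p₁} ≤ PN ≤ min{1,(1−p₀)/p₁}.
  lower = (p₁ − p₀)/p₁ = 0.021294 / 0.073418 ≈ 0.2900
  upper = min{1, (1 − p₀)/p₁} = 0.94788 / 0.073418 ≈ 12.9107 → capped at 1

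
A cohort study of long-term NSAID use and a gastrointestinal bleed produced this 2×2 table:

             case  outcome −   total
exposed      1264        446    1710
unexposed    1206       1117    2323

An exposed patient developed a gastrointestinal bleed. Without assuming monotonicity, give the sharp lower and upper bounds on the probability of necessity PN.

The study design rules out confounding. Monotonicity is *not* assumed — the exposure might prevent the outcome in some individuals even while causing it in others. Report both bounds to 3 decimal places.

0.298 ≤ PN ≤ 0.651

p₁ = P(outcome | exposed) = 1264/1710 = 0.73918
p₀ = P(outcome | unexposed) = 1206/2323 = 0.51916
Under exogeneity alone the bounds on PN are max{0,(p₁−p₀)/p₁} ≤ PN ≤ min{1,(1−p₀)/p₁}.
  lower = (p₁ − p₀)/p₁ = 0.22003 / 0.73918 ≈ 0.2977
  upper = min{1, (1 − p₀)/p₁} = 0.48084 / 0.73918 ≈ 0.6505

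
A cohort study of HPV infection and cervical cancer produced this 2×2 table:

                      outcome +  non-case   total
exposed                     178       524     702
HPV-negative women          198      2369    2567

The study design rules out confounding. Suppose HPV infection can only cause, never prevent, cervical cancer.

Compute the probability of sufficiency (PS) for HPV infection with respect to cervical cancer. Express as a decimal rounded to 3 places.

p₁ = P(outcome | exposed) = 178/702 = 0.25356
p₀ = P(outcome | unexposed) = 198/2567 = 0.077133
Under exogeneity and monotonicity, PS = (p₁ − p₀)/(1 − p₀).
PS = (0.25356 − 0.077133) / 0.92287 ≈ 0.1912

PS ≈ 0.191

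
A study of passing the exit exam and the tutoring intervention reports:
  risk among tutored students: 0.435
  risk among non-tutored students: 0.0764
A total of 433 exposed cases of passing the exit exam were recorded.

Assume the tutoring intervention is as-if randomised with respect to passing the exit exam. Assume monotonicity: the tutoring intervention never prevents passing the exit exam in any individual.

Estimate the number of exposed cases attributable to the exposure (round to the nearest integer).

Let p₁ = 0.435, p₀ = 0.0764.
PN = (p₁ − p₀)/p₁ = (0.435 − 0.0764) / 0.435 ≈ 0.82437.
Attributable cases ≈ PN × (exposed cases) = 0.82437 × 433 ≈ 356.95.

about 357 cases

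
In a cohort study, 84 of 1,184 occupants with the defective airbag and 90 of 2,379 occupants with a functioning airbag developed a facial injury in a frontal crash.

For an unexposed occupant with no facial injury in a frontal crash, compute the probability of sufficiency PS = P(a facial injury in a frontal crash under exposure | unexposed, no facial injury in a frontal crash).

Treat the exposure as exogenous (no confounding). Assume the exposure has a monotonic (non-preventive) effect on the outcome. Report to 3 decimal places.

p₁ = P(outcome | exposed) = 84/1184 = 0.070946
p₀ = P(outcome | unexposed) = 90/2379 = 0.037831
Under exogeneity and monotonicity, PS = (p₁ − p₀) / (1 − p₀).
PS = (0.070946 − 0.037831) / (1 − 0.037831) = 0.033115 / 0.96217 ≈ 0.0344

PS ≈ 0.034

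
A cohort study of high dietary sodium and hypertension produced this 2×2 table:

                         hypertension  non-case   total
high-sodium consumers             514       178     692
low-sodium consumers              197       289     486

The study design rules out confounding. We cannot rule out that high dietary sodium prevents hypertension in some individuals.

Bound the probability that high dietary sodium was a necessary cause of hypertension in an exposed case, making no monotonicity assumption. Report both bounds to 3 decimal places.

0.454 ≤ PN ≤ 0.801

p₁ = P(outcome | exposed) = 514/692 = 0.74277
p₀ = P(outcome | unexposed) = 197/486 = 0.40535
Under exogeneity alone the bounds on PN are max{0,(p₁−p₀)/p₁} ≤ PN ≤ min{1,(1−p₀)/p₁}.
  lower = (p₁ − p₀)/p₁ = 0.33742 / 0.74277 ≈ 0.4543
  upper = min{1, (1 − p₀)/p₁} = 0.59465 / 0.74277 ≈ 0.8006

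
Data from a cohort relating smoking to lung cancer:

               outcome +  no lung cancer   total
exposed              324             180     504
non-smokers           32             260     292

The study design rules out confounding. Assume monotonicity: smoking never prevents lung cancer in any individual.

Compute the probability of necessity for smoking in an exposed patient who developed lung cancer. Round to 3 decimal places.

p₁ = P(outcome | exposed) = 324/504 = 0.64286
p₀ = P(outcome | unexposed) = 32/292 = 0.10959
Under exogeneity and monotonicity, PN = (p₁ − p₀) / p₁.
PN = (0.64286 − 0.10959) / 0.64286 = 0.53327 / 0.64286 ≈ 0.8295

PN ≈ 0.830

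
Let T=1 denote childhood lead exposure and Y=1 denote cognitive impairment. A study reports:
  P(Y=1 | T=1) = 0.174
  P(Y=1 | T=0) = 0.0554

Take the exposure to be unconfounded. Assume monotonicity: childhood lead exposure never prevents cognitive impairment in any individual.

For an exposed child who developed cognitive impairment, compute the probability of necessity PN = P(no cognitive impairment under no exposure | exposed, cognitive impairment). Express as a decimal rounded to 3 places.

PN ≈ 0.682

Let p₁ = 0.174, p₀ = 0.0554.
Under exogeneity and monotonicity, PN = (p₁ − p₀) / p₁.
PN = (0.174 − 0.0554) / 0.174 = 0.1186 / 0.174 ≈ 0.6816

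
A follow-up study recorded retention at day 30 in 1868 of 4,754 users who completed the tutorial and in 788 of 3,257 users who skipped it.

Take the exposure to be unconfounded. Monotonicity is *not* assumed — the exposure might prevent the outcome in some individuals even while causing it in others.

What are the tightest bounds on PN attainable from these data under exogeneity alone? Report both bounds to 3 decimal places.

0.384 ≤ PN ≤ 1.000

p₁ = P(outcome | exposed) = 1868/4754 = 0.39293
p₀ = P(outcome | unexposed) = 788/3257 = 0.24194
Under exogeneity alone the bounds on PN are max{0,(p₁−p₀)/p₁} ≤ PN ≤ min{1,(1−p₀)/p₁}.
  lower = (p₁ − p₀)/p₁ = 0.15099 / 0.39293 ≈ 0.3843
  upper = min{1, (1 − p₀)/p₁} = 0.75806 / 0.39293 ≈ 1.9292 → capped at 1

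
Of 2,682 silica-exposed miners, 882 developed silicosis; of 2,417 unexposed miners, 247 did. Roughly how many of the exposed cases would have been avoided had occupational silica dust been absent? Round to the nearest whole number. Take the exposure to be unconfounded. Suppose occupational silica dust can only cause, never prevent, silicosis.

about 608 cases

p₁ = P(outcome | exposed) = 882/2682 = 0.32886
p₀ = P(outcome | unexposed) = 247/2417 = 0.10219
PN = (p₁ − p₀)/p₁ = (0.32886 − 0.10219) / 0.32886 ≈ 0.68925.
Attributable cases ≈ PN × (exposed cases) = 0.68925 × 882 ≈ 607.92.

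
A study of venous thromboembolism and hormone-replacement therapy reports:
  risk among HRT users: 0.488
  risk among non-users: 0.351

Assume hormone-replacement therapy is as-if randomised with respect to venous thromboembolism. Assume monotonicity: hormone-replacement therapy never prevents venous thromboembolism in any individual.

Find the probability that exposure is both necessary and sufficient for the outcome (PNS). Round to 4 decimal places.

Let p₁ = 0.488, p₀ = 0.351.
Under exogeneity and monotonicity, PNS = p₁ − p₀.
PNS = 0.488 − 0.351 = 0.137

PNS ≈ 0.1370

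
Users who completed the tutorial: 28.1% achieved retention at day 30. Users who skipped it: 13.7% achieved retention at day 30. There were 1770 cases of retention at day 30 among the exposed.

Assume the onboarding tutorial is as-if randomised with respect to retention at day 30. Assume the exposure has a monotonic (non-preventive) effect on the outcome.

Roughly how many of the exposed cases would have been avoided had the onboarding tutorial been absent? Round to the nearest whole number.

p₁ = 0.281, p₀ = 0.137.
PN = (p₁ − p₀)/p₁ = (0.281 − 0.137) / 0.281 ≈ 0.51246.
Attributable cases ≈ PN × (exposed cases) = 0.51246 × 1770 ≈ 907.05.

about 907 cases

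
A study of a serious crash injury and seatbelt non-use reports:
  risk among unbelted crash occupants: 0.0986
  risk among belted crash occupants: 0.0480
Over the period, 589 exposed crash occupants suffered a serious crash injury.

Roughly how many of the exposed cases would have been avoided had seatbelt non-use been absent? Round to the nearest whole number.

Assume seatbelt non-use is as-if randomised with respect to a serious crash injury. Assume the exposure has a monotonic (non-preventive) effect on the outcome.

Let p₁ = 0.0986, p₀ = 0.048.
PN = (p₁ − p₀)/p₁ = (0.0986 − 0.048) / 0.0986 ≈ 0.51318.
Attributable cases ≈ PN × (exposed cases) = 0.51318 × 589 ≈ 302.27.

about 302 cases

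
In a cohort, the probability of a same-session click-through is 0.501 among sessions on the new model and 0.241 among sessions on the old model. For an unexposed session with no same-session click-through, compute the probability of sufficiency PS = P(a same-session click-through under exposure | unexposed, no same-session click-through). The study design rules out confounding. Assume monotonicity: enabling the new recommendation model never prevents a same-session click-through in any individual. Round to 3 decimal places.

PS ≈ 0.343

Let p₁ = 0.501, p₀ = 0.241.
Under exogeneity and monotonicity, PS = (p₁ − p₀) / (1 − p₀).
PS = (0.501 − 0.241) / (1 − 0.241) = 0.26 / 0.759 ≈ 0.3426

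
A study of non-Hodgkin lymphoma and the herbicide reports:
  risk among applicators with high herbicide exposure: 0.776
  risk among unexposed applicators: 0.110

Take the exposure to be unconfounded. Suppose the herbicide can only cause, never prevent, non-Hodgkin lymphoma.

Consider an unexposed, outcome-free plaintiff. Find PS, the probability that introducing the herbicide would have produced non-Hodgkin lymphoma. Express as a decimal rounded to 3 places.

PS ≈ 0.748

Let p₁ = 0.776, p₀ = 0.11.
Under exogeneity and monotonicity, PS = (p₁ − p₀) / (1 − p₀).
PS = (0.776 − 0.11) / (1 − 0.11) = 0.666 / 0.89 ≈ 0.7483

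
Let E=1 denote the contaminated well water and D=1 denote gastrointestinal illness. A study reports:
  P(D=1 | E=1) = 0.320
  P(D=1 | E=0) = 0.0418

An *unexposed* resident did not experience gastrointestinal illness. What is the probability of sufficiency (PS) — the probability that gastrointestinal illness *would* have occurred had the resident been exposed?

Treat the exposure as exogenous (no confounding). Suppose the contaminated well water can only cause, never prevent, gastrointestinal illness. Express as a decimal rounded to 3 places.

Let p₁ = 0.32, p₀ = 0.0418.
Under exogeneity and monotonicity, PS = (p₁ − p₀) / (1 − p₀).
PS = (0.32 − 0.0418) / (1 − 0.0418) = 0.2782 / 0.9582 ≈ 0.2903

PS ≈ 0.290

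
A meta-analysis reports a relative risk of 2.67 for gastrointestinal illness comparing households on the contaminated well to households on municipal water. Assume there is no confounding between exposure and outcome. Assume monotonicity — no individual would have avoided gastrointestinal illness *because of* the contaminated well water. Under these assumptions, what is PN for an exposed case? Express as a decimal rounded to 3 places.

PN ≈ 0.625

Under exogeneity and monotonicity, PN = (RR − 1) / RR = 1 − 1/RR.
PN = (2.67 − 1) / 2.67 = 1.67 / 2.67 ≈ 0.6255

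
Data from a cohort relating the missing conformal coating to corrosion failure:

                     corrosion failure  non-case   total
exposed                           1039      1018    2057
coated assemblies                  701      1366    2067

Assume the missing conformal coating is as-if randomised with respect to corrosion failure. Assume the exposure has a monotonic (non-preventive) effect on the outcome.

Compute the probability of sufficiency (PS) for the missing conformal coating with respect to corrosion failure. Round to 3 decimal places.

p₁ = P(outcome | exposed) = 1039/2057 = 0.5051
p₀ = P(outcome | unexposed) = 701/2067 = 0.33914
Under exogeneity and monotonicity, PS = (p₁ − p₀)/(1 − p₀).
PS = (0.5051 − 0.33914) / 0.66086 ≈ 0.2511

PS ≈ 0.251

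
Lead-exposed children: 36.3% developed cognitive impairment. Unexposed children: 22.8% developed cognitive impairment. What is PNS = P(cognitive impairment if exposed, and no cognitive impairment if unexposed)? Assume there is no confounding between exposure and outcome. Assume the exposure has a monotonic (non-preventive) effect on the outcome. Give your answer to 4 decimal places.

p₁ = 0.363, p₀ = 0.228.
Under exogeneity and monotonicity, PNS = p₁ − p₀.
PNS = 0.363 − 0.228 = 0.135

PNS ≈ 0.1350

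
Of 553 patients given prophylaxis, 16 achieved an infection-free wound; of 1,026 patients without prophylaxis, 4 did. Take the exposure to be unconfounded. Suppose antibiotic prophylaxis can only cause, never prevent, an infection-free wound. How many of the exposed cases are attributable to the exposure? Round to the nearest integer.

p₁ = P(outcome | exposed) = 16/553 = 0.028933
p₀ = P(outcome | unexposed) = 4/1026 = 0.0038986
PN = (p₁ − p₀)/p₁ = (0.028933 − 0.0038986) / 0.028933 ≈ 0.86525.
Attributable cases ≈ PN × (exposed cases) = 0.86525 × 16 ≈ 13.84.

about 14 cases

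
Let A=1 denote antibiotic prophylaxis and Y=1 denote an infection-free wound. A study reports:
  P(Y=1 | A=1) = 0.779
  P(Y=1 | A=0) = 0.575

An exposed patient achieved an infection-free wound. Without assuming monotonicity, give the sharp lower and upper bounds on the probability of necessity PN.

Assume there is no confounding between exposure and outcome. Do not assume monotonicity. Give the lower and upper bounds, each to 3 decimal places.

Let p₁ = 0.779, p₀ = 0.575.
Under exogeneity alone the bounds on PN are max{0,(p₁−p₀)/p₁} ≤ PN ≤ min{1,(1−p₀)/p₁}.
  lower = (p₁ − p₀)/p₁ = 0.204 / 0.779 ≈ 0.2619
  upper = min{1, (1 − p₀)/p₁} = 0.425 / 0.779 ≈ 0.5456

0.262 ≤ PN ≤ 0.546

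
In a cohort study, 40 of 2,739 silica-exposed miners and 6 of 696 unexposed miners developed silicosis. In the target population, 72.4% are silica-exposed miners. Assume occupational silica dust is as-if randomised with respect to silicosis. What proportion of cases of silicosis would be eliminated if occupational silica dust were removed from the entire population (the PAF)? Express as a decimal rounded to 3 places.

p₁ = P(outcome | exposed) = 40/2739 = 0.014604
p₀ = P(outcome | unexposed) = 6/696 = 0.0086207
Overall risk P(Y=1) = π·p₁ + (1−π)·p₀ = 0.724×0.014604 + 0.276×0.0086207 = 0.012953.
Under exogeneity, PAF = [P(Y=1) − p₀] / P(Y=1).
PAF = (0.012953 − 0.0086207) / 0.012953 ≈ 0.3344

PAF ≈ 0.334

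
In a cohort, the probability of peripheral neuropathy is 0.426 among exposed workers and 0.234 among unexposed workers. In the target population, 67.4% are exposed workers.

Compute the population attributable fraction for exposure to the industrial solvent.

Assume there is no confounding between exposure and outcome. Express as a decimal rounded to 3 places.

PAF ≈ 0.356

Let p₁ = 0.426, p₀ = 0.234.
Overall risk P(Y=1) = π·p₁ + (1−π)·p₀ = 0.674×0.426 + 0.326×0.234 = 0.36341.
Under exogeneity, PAF = [P(Y=1) − p₀] / P(Y=1).
PAF = (0.36341 − 0.234) / 0.36341 ≈ 0.3561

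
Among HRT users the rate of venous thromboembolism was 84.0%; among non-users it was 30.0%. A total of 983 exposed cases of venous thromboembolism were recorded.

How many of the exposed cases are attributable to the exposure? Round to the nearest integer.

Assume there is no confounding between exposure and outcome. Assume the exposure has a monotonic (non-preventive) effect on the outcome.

about 632 cases

p₁ = 0.84, p₀ = 0.3.
PN = (p₁ − p₀)/p₁ = (0.84 − 0.3) / 0.84 ≈ 0.64286.
Attributable cases ≈ PN × (exposed cases) = 0.64286 × 983 ≈ 631.93.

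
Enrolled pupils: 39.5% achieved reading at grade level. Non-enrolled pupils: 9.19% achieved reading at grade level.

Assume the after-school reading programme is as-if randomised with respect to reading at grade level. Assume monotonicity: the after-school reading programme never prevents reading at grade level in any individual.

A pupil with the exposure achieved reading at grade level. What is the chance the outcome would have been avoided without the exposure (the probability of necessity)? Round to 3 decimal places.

p₁ = 0.395, p₀ = 0.0919.
Under exogeneity and monotonicity, PN = (p₁ − p₀) / p₁.
PN = (0.395 − 0.0919) / 0.395 = 0.3031 / 0.395 ≈ 0.7673

PN ≈ 0.767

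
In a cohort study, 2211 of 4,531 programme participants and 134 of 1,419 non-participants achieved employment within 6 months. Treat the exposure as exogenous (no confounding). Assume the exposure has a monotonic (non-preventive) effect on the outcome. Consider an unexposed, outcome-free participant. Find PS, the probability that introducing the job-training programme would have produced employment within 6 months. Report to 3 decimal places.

PS ≈ 0.435

p₁ = P(outcome | exposed) = 2211/4531 = 0.48797
p₀ = P(outcome | unexposed) = 134/1419 = 0.094433
Under exogeneity and monotonicity, PS = (p₁ − p₀) / (1 − p₀).
PS = (0.48797 − 0.094433) / (1 − 0.094433) = 0.39354 / 0.90557 ≈ 0.4346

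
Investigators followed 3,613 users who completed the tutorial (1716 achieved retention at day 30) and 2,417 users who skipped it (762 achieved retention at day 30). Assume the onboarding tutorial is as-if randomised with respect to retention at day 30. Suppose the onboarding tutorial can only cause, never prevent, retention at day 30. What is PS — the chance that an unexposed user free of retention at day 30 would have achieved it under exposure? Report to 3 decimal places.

p₁ = P(outcome | exposed) = 1716/3613 = 0.47495
p₀ = P(outcome | unexposed) = 762/2417 = 0.31527
Under exogeneity and monotonicity, PS = (p₁ − p₀) / (1 − p₀).
PS = (0.47495 − 0.31527) / (1 − 0.31527) = 0.15968 / 0.68473 ≈ 0.2332

PS ≈ 0.233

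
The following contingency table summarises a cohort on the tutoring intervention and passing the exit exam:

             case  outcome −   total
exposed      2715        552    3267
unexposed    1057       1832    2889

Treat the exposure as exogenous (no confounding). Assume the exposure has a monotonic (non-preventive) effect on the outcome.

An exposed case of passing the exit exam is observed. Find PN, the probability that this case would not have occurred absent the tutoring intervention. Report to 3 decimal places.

p₁ = P(outcome | exposed) = 2715/3267 = 0.83104
p₀ = P(outcome | unexposed) = 1057/2889 = 0.36587
Under exogeneity and monotonicity, PN = (p₁ − p₀) / p₁.
PN = (0.83104 − 0.36587) / 0.83104 = 0.46517 / 0.83104 ≈ 0.5597

PN ≈ 0.560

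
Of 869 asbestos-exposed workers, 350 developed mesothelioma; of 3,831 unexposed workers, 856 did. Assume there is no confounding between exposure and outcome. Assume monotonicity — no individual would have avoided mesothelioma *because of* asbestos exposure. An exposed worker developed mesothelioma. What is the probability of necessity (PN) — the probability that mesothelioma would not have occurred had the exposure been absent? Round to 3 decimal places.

PN ≈ 0.445

p₁ = P(outcome | exposed) = 350/869 = 0.40276
p₀ = P(outcome | unexposed) = 856/3831 = 0.22344
Under exogeneity and monotonicity, PN = (p₁ − p₀) / p₁.
PN = (0.40276 − 0.22344) / 0.40276 = 0.17932 / 0.40276 ≈ 0.4452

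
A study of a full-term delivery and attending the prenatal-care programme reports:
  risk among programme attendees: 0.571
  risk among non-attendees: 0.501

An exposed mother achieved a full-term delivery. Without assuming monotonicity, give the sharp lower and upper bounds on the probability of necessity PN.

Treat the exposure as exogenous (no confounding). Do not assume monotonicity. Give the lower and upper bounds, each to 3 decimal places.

Let p₁ = 0.571, p₀ = 0.501.
Under exogeneity alone the bounds on PN are max{0,(p₁−p₀)/p₁} ≤ PN ≤ min{1,(1−p₀)/p₁}.
  lower = (p₁ − p₀)/p₁ = 0.07 / 0.571 ≈ 0.1226
  upper = min{1, (1 − p₀)/p₁} = 0.499 / 0.571 ≈ 0.8739

0.123 ≤ PN ≤ 0.874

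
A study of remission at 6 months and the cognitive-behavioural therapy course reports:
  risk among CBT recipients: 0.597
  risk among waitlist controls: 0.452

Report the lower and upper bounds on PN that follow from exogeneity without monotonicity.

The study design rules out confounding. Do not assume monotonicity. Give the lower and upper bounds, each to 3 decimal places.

Let p₁ = 0.597, p₀ = 0.452.
Under exogeneity alone the bounds on PN are max{0,(p₁−p₀)/p₁} ≤ PN ≤ min{1,(1−p₀)/p₁}.
  lower = (p₁ − p₀)/p₁ = 0.145 / 0.597 ≈ 0.2429
  upper = min{1, (1 − p₀)/p₁} = 0.548 / 0.597 ≈ 0.9179

0.243 ≤ PN ≤ 0.918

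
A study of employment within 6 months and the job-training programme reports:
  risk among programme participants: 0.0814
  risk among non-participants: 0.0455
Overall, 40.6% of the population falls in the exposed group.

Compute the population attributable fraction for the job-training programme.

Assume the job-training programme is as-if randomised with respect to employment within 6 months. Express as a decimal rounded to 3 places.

Let p₁ = 0.0814, p₀ = 0.0455.
Overall risk P(Y=1) = π·p₁ + (1−π)·p₀ = 0.406×0.0814 + 0.594×0.0455 = 0.060075.
Under exogeneity, PAF = [P(Y=1) − p₀] / P(Y=1).
PAF = (0.060075 − 0.0455) / 0.060075 ≈ 0.2426

PAF ≈ 0.243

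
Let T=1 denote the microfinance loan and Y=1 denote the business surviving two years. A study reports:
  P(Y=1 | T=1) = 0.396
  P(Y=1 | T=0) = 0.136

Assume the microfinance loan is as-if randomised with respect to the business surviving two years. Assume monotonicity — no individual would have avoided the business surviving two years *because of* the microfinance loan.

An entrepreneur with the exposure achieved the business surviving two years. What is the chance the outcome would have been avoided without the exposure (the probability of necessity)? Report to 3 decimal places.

PN ≈ 0.657

Let p₁ = 0.396, p₀ = 0.136.
Under exogeneity and monotonicity, PN = (p₁ − p₀) / p₁.
PN = (0.396 − 0.136) / 0.396 = 0.26 / 0.396 ≈ 0.6566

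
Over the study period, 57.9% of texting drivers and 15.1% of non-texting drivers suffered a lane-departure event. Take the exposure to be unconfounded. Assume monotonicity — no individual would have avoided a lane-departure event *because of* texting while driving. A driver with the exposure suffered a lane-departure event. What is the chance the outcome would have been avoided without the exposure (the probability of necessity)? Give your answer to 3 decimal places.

p₁ = 0.579, p₀ = 0.151.
Under exogeneity and monotonicity, PN = (p₁ − p₀) / p₁.
PN = (0.579 − 0.151) / 0.579 = 0.428 / 0.579 ≈ 0.7392

PN ≈ 0.739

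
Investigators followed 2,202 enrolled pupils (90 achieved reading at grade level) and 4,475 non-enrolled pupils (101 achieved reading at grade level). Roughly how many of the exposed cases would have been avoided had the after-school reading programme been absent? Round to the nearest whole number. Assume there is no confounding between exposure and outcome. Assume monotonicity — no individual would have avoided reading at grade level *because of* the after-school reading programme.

about 40 cases

p₁ = P(outcome | exposed) = 90/2202 = 0.040872
p₀ = P(outcome | unexposed) = 101/4475 = 0.02257
PN = (p₁ − p₀)/p₁ = (0.040872 − 0.02257) / 0.040872 ≈ 0.44779.
Attributable cases ≈ PN × (exposed cases) = 0.44779 × 90 ≈ 40.30.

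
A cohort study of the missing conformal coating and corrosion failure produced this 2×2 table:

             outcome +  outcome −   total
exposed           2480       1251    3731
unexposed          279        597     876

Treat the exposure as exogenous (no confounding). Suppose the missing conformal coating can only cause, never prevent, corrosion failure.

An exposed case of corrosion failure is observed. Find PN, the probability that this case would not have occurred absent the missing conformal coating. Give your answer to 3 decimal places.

p₁ = P(outcome | exposed) = 2480/3731 = 0.6647
p₀ = P(outcome | unexposed) = 279/876 = 0.31849
Under exogeneity and monotonicity, PN = (p₁ − p₀)/p₁.
PN = (0.6647 − 0.31849) / 0.6647 ≈ 0.5208

PN ≈ 0.521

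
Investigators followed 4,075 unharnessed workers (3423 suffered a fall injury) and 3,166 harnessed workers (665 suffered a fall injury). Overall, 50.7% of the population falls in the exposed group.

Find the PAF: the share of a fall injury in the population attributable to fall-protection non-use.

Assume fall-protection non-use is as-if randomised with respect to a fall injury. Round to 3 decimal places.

PAF ≈ 0.603

p₁ = P(outcome | exposed) = 3423/4075 = 0.84
p₀ = P(outcome | unexposed) = 665/3166 = 0.21004
Overall risk P(Y=1) = π·p₁ + (1−π)·p₀ = 0.507×0.84 + 0.493×0.21004 = 0.52943.
Under exogeneity, PAF = [P(Y=1) − p₀] / P(Y=1).
PAF = (0.52943 − 0.21004) / 0.52943 ≈ 0.6033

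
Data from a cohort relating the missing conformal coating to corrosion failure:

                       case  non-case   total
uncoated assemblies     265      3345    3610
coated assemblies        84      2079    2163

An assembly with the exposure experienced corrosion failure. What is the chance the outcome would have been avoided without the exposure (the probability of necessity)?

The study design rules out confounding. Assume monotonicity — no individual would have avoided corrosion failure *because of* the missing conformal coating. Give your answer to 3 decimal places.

PN ≈ 0.471

p₁ = P(outcome | exposed) = 265/3610 = 0.073407
p₀ = P(outcome | unexposed) = 84/2163 = 0.038835
Under exogeneity and monotonicity, PN = (p₁ − p₀) / p₁.
PN = (0.073407 − 0.038835) / 0.073407 = 0.034572 / 0.073407 ≈ 0.4710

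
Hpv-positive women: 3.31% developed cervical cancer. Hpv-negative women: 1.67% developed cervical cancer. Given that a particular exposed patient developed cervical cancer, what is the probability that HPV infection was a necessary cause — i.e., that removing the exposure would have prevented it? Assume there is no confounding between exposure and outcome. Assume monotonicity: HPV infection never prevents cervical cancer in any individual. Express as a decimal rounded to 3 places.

p₁ = 0.0331, p₀ = 0.0167.
Under exogeneity and monotonicity, PN = (p₁ − p₀) / p₁.
PN = (0.0331 − 0.0167) / 0.0331 = 0.0164 / 0.0331 ≈ 0.4955

PN ≈ 0.495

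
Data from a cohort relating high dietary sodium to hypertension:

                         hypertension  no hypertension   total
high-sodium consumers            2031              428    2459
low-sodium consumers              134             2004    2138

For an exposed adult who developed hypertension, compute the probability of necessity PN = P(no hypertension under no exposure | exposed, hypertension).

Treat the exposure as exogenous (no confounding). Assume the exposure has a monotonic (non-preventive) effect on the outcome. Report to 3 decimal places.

p₁ = P(outcome | exposed) = 2031/2459 = 0.82595
p₀ = P(outcome | unexposed) = 134/2138 = 0.062675
Under exogeneity and monotonicity, PN = (p₁ − p₀) / p₁.
PN = (0.82595 − 0.062675) / 0.82595 = 0.76327 / 0.82595 ≈ 0.9241

PN ≈ 0.924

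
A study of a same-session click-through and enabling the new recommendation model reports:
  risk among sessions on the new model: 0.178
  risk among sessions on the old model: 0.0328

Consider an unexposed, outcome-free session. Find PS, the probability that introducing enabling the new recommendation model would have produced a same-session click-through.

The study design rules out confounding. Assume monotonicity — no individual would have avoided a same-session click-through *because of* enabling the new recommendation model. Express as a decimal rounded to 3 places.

Let p₁ = 0.178, p₀ = 0.0328.
Under exogeneity and monotonicity, PS = (p₁ − p₀) / (1 − p₀).
PS = (0.178 − 0.0328) / (1 − 0.0328) = 0.1452 / 0.9672 ≈ 0.1501

PS ≈ 0.150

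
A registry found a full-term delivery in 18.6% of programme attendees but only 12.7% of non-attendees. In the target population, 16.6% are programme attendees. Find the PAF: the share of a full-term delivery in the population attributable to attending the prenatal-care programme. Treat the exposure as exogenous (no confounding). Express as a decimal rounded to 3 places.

p₁ = 0.186, p₀ = 0.127.
Overall risk P(Y=1) = π·p₁ + (1−π)·p₀ = 0.166×0.186 + 0.834×0.127 = 0.13679.
Under exogeneity, PAF = [P(Y=1) − p₀] / P(Y=1).
PAF = (0.13679 − 0.127) / 0.13679 ≈ 0.0716

PAF ≈ 0.072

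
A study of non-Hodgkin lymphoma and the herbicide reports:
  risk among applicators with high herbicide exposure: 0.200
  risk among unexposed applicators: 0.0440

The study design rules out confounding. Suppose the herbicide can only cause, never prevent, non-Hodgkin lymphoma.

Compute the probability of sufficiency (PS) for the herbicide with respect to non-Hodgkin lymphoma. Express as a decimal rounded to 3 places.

Let p₁ = 0.2, p₀ = 0.044.
Under exogeneity and monotonicity, PS = (p₁ − p₀) / (1 − p₀).
PS = (0.2 − 0.044) / (1 − 0.044) = 0.156 / 0.956 ≈ 0.1632

PS ≈ 0.163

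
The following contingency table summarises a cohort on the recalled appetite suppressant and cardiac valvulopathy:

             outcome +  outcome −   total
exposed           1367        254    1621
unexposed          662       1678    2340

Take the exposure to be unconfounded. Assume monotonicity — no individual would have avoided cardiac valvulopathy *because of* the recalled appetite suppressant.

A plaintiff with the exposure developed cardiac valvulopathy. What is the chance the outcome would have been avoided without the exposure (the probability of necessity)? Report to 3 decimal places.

PN ≈ 0.665

p₁ = P(outcome | exposed) = 1367/1621 = 0.84331
p₀ = P(outcome | unexposed) = 662/2340 = 0.28291
Under exogeneity and monotonicity, PN = (p₁ − p₀)/p₁.
PN = (0.84331 − 0.28291) / 0.84331 ≈ 0.6645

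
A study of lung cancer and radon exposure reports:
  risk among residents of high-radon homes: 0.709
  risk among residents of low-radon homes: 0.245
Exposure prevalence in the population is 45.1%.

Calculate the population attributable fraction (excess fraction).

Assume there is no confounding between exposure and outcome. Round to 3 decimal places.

Let p₁ = 0.709, p₀ = 0.245.
Overall risk P(Y=1) = π·p₁ + (1−π)·p₀ = 0.451×0.709 + 0.549×0.245 = 0.45426.
Under exogeneity, PAF = [P(Y=1) − p₀] / P(Y=1).
PAF = (0.45426 − 0.245) / 0.45426 ≈ 0.4607

PAF ≈ 0.461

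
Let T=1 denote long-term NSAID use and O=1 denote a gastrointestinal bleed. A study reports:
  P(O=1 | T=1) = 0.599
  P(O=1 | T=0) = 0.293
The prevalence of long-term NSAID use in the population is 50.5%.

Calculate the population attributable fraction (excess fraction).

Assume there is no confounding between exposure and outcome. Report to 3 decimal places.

Let p₁ = 0.599, p₀ = 0.293.
Overall risk P(Y=1) = π·p₁ + (1−π)·p₀ = 0.505×0.599 + 0.495×0.293 = 0.44753.
Under exogeneity, PAF = [P(Y=1) − p₀] / P(Y=1).
PAF = (0.44753 − 0.293) / 0.44753 ≈ 0.3453

PAF ≈ 0.345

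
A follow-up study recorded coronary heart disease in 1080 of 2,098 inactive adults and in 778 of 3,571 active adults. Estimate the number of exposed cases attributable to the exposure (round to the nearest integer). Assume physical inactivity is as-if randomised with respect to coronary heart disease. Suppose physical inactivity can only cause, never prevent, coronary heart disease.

about 623 cases

p₁ = P(outcome | exposed) = 1080/2098 = 0.51478
p₀ = P(outcome | unexposed) = 778/3571 = 0.21787
PN = (p₁ − p₀)/p₁ = (0.51478 − 0.21787) / 0.51478 ≈ 0.57677.
Attributable cases ≈ PN × (exposed cases) = 0.57677 × 1080 ≈ 622.92.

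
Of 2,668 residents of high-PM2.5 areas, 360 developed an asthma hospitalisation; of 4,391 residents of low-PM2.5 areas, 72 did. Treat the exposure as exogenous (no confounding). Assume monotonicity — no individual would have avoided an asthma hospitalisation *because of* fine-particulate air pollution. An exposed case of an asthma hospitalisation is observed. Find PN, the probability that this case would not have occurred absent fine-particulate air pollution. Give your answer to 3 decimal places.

PN ≈ 0.878

p₁ = P(outcome | exposed) = 360/2668 = 0.13493
p₀ = P(outcome | unexposed) = 72/4391 = 0.016397
Under exogeneity and monotonicity, PN = (p₁ − p₀) / p₁.
PN = (0.13493 − 0.016397) / 0.13493 = 0.11854 / 0.13493 ≈ 0.8785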